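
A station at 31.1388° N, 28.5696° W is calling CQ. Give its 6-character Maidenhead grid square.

Offset from 180°W / 90°S: lon 151.4304°, lat 121.1388°.
Field: lon ⌊151.4304/20⌋ = 7 → H; lat ⌊121.1388/10⌋ = 12 → M.
Square: lon ⌊11.4304/2⌋ = 5; lat ⌊1.1388/1⌋ = 1.
Subsquare: lon ⌊1.4304/0.0833333⌋ = 17 → r; lat ⌊0.1388/0.0416667⌋ = 3 → d.

HM51rd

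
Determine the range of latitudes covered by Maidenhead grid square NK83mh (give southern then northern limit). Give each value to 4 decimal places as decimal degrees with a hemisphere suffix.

13.2917° N, 13.3333° N

Field N=13, K=10: +13·20° lon, +10·10° lat → SW at lon 80°, lat 10°.
Square 8, 3: +8·2° lon, +3·1° lat → SW at lon 96°, lat 13°.
Subsquare m=12, h=7: +12·0.0833333° lon, +7·0.0416667° lat → SW at lon 97°, lat 13.2917°.
Cell spans 0.0833333° lon × 0.0416667° lat.
south 13.2917° N, north 13.3333° N.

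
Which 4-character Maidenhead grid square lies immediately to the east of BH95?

CH05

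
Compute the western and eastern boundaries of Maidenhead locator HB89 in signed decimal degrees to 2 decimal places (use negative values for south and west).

Field H=7, B=1: +7·20° lon, +1·10° lat → SW at lon -40°, lat -80°.
Square 8, 9: +8·2° lon, +9·1° lat → SW at lon -24°, lat -71°.
Cell spans 2° lon × 1° lat.
west -24.00, east -22.00.

-24.00, -22.00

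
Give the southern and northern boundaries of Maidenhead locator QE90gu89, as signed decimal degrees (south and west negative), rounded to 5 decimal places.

Field Q=16, E=4: +16·20° lon, +4·10° lat → SW at lon 140°, lat -50°.
Square 9, 0: +9·2° lon, +0·1° lat → SW at lon 158°, lat -50°.
Subsquare g=6, u=20: +6·0.0833333° lon, +20·0.0416667° lat → SW at lon 158.5°, lat -49.1667°.
Extended square 8, 9: +8·0.00833333° lon, +9·0.00416667° lat → SW at lon 158.567°, lat -49.1292°.
Cell spans 0.00833333° lon × 0.00416667° lat.
south -49.12917, north -49.12500.

-49.12917, -49.12500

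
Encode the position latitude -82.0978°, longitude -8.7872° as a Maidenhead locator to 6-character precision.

IA57ov

Add 180° to longitude and 90° to latitude: 171.2128, 7.9022.
Field (20°×10°, letters A–R): 171.2128/20 → 8 → I, 7.9022/10 → 0 → A; chars IA.
Square (2°×1°, digits 0–9): 11.2128/2 → 5, 7.9022/1 → 7; chars 57.
Subsquare (5′×2.5′, letters a–x): 1.2128/0.0833333 → 14 → o, 0.9022/0.0416667 → 21 → v; chars ov.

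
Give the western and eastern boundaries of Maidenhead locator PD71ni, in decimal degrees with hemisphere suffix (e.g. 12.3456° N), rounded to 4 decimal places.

135.0833° E, 135.1667° E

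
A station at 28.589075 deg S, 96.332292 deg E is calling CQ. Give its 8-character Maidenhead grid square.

Shift to the Maidenhead origin (180°W, 90°S): lon 276.33229, lat 61.41092.
Field: 276.33229/20 → 13 → N, 61.41092/10 → 6 → G; chars NG.
Square: 16.33229/2 → 8, 1.41092/1 → 1; chars 81.
Subsquare: 0.33229/0.0833333 → 3 → d, 0.41092/0.0416667 → 9 → j; chars dj.
Extended square: 0.08229/0.00833333 → 9, 0.03592/0.00416667 → 8; chars 98.

NG81dj98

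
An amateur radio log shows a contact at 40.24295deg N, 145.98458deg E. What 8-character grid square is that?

QN20xf88

Offset from 180°W / 90°S: lon 325.98458°, lat 130.24295°.
Field: lon ⌊325.98458/20⌋ = 16 → Q; lat ⌊130.24295/10⌋ = 13 → N.
Square: lon ⌊5.98458/2⌋ = 2; lat ⌊0.24295/1⌋ = 0.
Subsquare: lon ⌊1.98458/0.0833333⌋ = 23 → x; lat ⌊0.24295/0.0416667⌋ = 5 → f.
Extended square: lon ⌊0.06791/0.00833333⌋ = 8; lat ⌊0.03462/0.00416667⌋ = 8.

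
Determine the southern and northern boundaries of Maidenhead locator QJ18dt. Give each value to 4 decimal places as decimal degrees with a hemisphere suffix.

8.7917° N, 8.8333° N

Field Q=16, J=9: +16·20° lon, +9·10° lat → SW at lon 140°, lat 0°.
Square 1, 8: +1·2° lon, +8·1° lat → SW at lon 142°, lat 8°.
Subsquare d=3, t=19: +3·0.0833333° lon, +19·0.0416667° lat → SW at lon 142.25°, lat 8.79167°.
Cell spans 0.0833333° lon × 0.0416667° lat.
south 8.7917° N, north 8.8333° N.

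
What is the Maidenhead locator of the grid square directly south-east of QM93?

RM02

Longitude square 9; +1 → 10, wraps to 0, carry into field.
Longitude field Q = 16; +1 → 17 = R.
Latitude square 3; −1 → 2.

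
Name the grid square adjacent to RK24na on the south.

RK23nx

Latitude subsquare a = 0; −1 → -1, wraps to 23 = x, carry into square.
Latitude square 4; −1 → 3.
The longitude characters are unchanged.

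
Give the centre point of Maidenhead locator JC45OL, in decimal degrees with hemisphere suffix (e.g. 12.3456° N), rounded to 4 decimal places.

Field J=9, C=2: +9·20° lon, +2·10° lat → SW at lon 0°, lat -70°.
Square 4, 5: +4·2° lon, +5·1° lat → SW at lon 8°, lat -65°.
Subsquare o=14, l=11: +14·0.0833333° lon, +11·0.0416667° lat → SW at lon 9.16667°, lat -64.5417°.
Cell spans 0.0833333° lon × 0.0416667° lat. Centre is SW corner plus half of each.
latitude 64.5208° S, longitude 9.2083° E.

64.5208° S, 9.2083° E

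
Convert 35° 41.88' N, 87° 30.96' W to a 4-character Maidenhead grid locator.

Shift to the Maidenhead origin (180°W, 90°S): lon 92.48, lat 125.70.
Field (20°×10°, letters A–R): 92.48/20 → 4 → E, 125.70/10 → 12 → M; chars EM.
Square (2°×1°, digits 0–9): 12.48/2 → 6, 5.70/1 → 5; chars 65.

EM65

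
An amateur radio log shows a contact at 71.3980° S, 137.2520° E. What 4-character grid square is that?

Add 180° to longitude and 90° to latitude: 317.25, 18.60.
Field: 317.25/20 → 15 → P, 18.60/10 → 1 → B; chars PB.
Square: 17.25/2 → 8, 8.60/1 → 8; chars 88.

PB88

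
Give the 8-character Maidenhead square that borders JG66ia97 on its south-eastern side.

JG66ja06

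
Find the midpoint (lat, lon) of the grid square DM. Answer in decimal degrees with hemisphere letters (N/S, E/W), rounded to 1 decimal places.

Field D=3, M=12: +3·20° lon, +12·10° lat → SW at lon -120°, lat 30°.
Cell spans 20° lon × 10° lat. Centre is SW corner plus half of each.
latitude 35.0° N, longitude 110.0° W.

35.0° N, 110.0° W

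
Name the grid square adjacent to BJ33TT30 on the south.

Latitude extended square 0; −1 → -1, wraps to 9, carry into subsquare.
Latitude subsquare t = 19; −1 → 18 = s.
The longitude characters are unchanged.

BJ33ts39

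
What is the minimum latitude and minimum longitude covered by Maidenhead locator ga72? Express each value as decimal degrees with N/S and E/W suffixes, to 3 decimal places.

88.000° S, 46.000° W

Field G=6, A=0: +6·20° lon, +0·10° lat → SW at lon -60°, lat -90°.
Square 7, 2: +7·2° lon, +2·1° lat → SW at lon -46°, lat -88°.
latitude 88.000° S, longitude 46.000° W.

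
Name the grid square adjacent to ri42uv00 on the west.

RI42tv90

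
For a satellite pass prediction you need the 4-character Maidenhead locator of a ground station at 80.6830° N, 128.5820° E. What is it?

PR40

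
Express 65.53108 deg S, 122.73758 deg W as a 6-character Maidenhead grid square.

CC84pl

Shift to the Maidenhead origin (180°W, 90°S): lon 57.2624, lat 24.4689.
Field (20°×10°, letters A–R): 57.2624/20 → 2 → C, 24.4689/10 → 2 → C; chars CC.
Square (2°×1°, digits 0–9): 17.2624/2 → 8, 4.4689/1 → 4; chars 84.
Subsquare (5′×2.5′, letters a–x): 1.2624/0.0833333 → 15 → p, 0.4689/0.0416667 → 11 → l; chars pl.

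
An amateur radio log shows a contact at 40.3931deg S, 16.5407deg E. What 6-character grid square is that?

JE89go

Add 180° to longitude and 90° to latitude: 196.5407, 49.6069.
Field: lon ⌊196.5407/20⌋ = 9 → J; lat ⌊49.6069/10⌋ = 4 → E.
Square: lon ⌊16.5407/2⌋ = 8; lat ⌊9.6069/1⌋ = 9.
Subsquare: lon ⌊0.5407/0.0833333⌋ = 6 → g; lat ⌊0.6069/0.0416667⌋ = 14 → o.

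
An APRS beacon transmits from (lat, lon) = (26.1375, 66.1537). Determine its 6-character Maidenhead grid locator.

Add 180° to longitude and 90° to latitude: 246.1537, 116.1375.
Field (20°×10°, letters A–R): lon ⌊246.1537/20⌋ = 12 → M; lat ⌊116.1375/10⌋ = 11 → L.
Square (2°×1°, digits 0–9): lon ⌊6.1537/2⌋ = 3; lat ⌊6.1375/1⌋ = 6.
Subsquare (5′×2.5′, letters a–x): lon ⌊0.1537/0.0833333⌋ = 1 → b; lat ⌊0.1375/0.0416667⌋ = 3 → d.

ML36bd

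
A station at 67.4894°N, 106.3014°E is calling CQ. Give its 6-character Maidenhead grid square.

OP37dl

Offset from 180°W / 90°S: lon 286.3014°, lat 157.4894°.
Field: lon ⌊286.3014/20⌋ = 14 → O; lat ⌊157.4894/10⌋ = 15 → P.
Square: lon ⌊6.3014/2⌋ = 3; lat ⌊7.4894/1⌋ = 7.
Subsquare: lon ⌊0.3014/0.0833333⌋ = 3 → d; lat ⌊0.4894/0.0416667⌋ = 11 → l.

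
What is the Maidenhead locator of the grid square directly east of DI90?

EI00

Longitude square 9; +1 → 10, wraps to 0, carry into field.
Longitude field D = 3; +1 → 4 = E.
The latitude characters are unchanged.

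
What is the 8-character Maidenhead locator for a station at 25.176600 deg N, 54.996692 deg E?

LL75le92

Add 180° to longitude and 90° to latitude: 234.99669, 115.17660.
Field: lon ⌊234.99669/20⌋ = 11 → L; lat ⌊115.17660/10⌋ = 11 → L.
Square: lon ⌊14.99669/2⌋ = 7; lat ⌊5.17660/1⌋ = 5.
Subsquare: lon ⌊0.99669/0.0833333⌋ = 11 → l; lat ⌊0.17660/0.0416667⌋ = 4 → e.
Extended square: lon ⌊0.08003/0.00833333⌋ = 9; lat ⌊0.00993/0.00416667⌋ = 2.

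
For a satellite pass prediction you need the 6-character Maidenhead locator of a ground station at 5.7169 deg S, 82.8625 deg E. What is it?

NI14kg

Offset from 180°W / 90°S: lon 262.8625°, lat 84.2831°.
Field (20°×10°, letters A–R): 262.8625/20 → 13 → N, 84.2831/10 → 8 → I; chars NI.
Square (2°×1°, digits 0–9): 2.8625/2 → 1, 4.2831/1 → 4; chars 14.
Subsquare (5′×2.5′, letters a–x): 0.8625/0.0833333 → 10 → k, 0.2831/0.0416667 → 6 → g; chars kg.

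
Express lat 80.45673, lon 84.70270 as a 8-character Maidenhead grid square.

NR20ik49

Add 180° to longitude and 90° to latitude: 264.70270, 170.45673.
Field: lon ⌊264.70270/20⌋ = 13 → N; lat ⌊170.45673/10⌋ = 17 → R.
Square: lon ⌊4.70270/2⌋ = 2; lat ⌊0.45673/1⌋ = 0.
Subsquare: lon ⌊0.70270/0.0833333⌋ = 8 → i; lat ⌊0.45673/0.0416667⌋ = 10 → k.
Extended square: lon ⌊0.03603/0.00833333⌋ = 4; lat ⌊0.04006/0.00416667⌋ = 9.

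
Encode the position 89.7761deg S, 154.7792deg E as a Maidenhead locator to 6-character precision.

Shift to the Maidenhead origin (180°W, 90°S): lon 334.7792, lat 0.2239.
Field: lon ⌊334.7792/20⌋ = 16 → Q; lat ⌊0.2239/10⌋ = 0 → A.
Square: lon ⌊14.7792/2⌋ = 7; lat ⌊0.2239/1⌋ = 0.
Subsquare: lon ⌊0.7792/0.0833333⌋ = 9 → j; lat ⌊0.2239/0.0416667⌋ = 5 → f.

QA70jf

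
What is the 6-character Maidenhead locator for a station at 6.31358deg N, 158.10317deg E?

QJ96bh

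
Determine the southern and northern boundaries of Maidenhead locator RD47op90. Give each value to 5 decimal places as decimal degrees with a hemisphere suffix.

52.37500° S, 52.37083° S

Field R=17, D=3: +17·20° lon, +3·10° lat → SW at lon 160°, lat -60°.
Square 4, 7: +4·2° lon, +7·1° lat → SW at lon 168°, lat -53°.
Subsquare o=14, p=15: +14·0.0833333° lon, +15·0.0416667° lat → SW at lon 169.167°, lat -52.375°.
Extended square 9, 0: +9·0.00833333° lon, +0·0.00416667° lat → SW at lon 169.242°, lat -52.375°.
Cell spans 0.00833333° lon × 0.00416667° lat.
south 52.37500° S, north 52.37083° S.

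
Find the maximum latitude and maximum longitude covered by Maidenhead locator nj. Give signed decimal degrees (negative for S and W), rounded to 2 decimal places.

Field N=13, J=9: +13·20° lon, +9·10° lat → SW at lon 80°, lat 0°.
Cell spans 20° lon × 10° lat. NE corner is SW corner plus one full cell.
latitude 10.00, longitude 100.00.

10.00, 100.00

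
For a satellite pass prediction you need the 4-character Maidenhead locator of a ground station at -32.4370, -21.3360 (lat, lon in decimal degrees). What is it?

HF97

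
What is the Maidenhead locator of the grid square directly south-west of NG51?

NG40

Longitude square 5; −1 → 4.
Latitude square 1; −1 → 0.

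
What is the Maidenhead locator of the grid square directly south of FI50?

FH59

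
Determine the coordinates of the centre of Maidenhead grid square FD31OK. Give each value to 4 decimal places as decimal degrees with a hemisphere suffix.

Field F=5, D=3: +5·20° lon, +3·10° lat → SW at lon -80°, lat -60°.
Square 3, 1: +3·2° lon, +1·1° lat → SW at lon -74°, lat -59°.
Subsquare o=14, k=10: +14·0.0833333° lon, +10·0.0416667° lat → SW at lon -72.8333°, lat -58.5833°.
Cell spans 0.0833333° lon × 0.0416667° lat. Centre is SW corner plus half of each.
latitude 58.5625° S, longitude 72.7917° W.

58.5625° S, 72.7917° W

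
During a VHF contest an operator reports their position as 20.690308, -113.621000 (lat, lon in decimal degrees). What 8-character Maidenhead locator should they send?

DL30eq55

Offset from 180°W / 90°S: lon 66.37900°, lat 110.69031°.
Field: lon ⌊66.37900/20⌋ = 3 → D; lat ⌊110.69031/10⌋ = 11 → L.
Square: lon ⌊6.37900/2⌋ = 3; lat ⌊0.69031/1⌋ = 0.
Subsquare: lon ⌊0.37900/0.0833333⌋ = 4 → e; lat ⌊0.69031/0.0416667⌋ = 16 → q.
Extended square: lon ⌊0.04567/0.00833333⌋ = 5; lat ⌊0.02364/0.00416667⌋ = 5.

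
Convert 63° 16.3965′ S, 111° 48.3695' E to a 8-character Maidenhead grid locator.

Shift to the Maidenhead origin (180°W, 90°S): lon 291.80616, lat 26.72673.
Field: 291.80616/20 → 14 → O, 26.72673/10 → 2 → C; chars OC.
Square: 11.80616/2 → 5, 6.72673/1 → 6; chars 56.
Subsquare: 1.80616/0.0833333 → 21 → v, 0.72673/0.0416667 → 17 → r; chars vr.
Extended square: 0.05616/0.00833333 → 6, 0.01839/0.00416667 → 4; chars 64.

OC56vr64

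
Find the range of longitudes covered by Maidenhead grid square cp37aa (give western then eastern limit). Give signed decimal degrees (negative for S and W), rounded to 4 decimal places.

-134.0000, -133.9167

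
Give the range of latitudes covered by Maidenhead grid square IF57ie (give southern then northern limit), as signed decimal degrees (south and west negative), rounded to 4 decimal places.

Field I=8, F=5: +8·20° lon, +5·10° lat → SW at lon -20°, lat -40°.
Square 5, 7: +5·2° lon, +7·1° lat → SW at lon -10°, lat -33°.
Subsquare i=8, e=4: +8·0.0833333° lon, +4·0.0416667° lat → SW at lon -9.33333°, lat -32.8333°.
Cell spans 0.0833333° lon × 0.0416667° lat.
south -32.8333, north -32.7917.

-32.8333, -32.7917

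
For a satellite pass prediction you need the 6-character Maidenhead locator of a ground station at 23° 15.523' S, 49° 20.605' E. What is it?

Offset from 180°W / 90°S: lon 229.3434°, lat 66.7413°.
Field (20°×10°, letters A–R): 229.3434/20 → 11 → L, 66.7413/10 → 6 → G; chars LG.
Square (2°×1°, digits 0–9): 9.3434/2 → 4, 6.7413/1 → 6; chars 46.
Subsquare (5′×2.5′, letters a–x): 1.3434/0.0833333 → 16 → q, 0.7413/0.0416667 → 17 → r; chars qr.

LG46qr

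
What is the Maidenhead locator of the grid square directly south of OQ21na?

OQ20nx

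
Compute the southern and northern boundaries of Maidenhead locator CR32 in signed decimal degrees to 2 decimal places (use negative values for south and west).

Field C=2, R=17: +2·20° lon, +17·10° lat → SW at lon -140°, lat 80°.
Square 3, 2: +3·2° lon, +2·1° lat → SW at lon -134°, lat 82°.
Cell spans 2° lon × 1° lat.
south 82.00, north 83.00.

82.00, 83.00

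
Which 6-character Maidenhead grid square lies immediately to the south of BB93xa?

BB92xx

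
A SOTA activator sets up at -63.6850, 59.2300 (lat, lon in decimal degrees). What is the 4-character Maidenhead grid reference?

LC96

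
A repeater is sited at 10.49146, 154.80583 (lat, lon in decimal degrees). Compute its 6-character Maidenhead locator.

QK70jl

Add 180° to longitude and 90° to latitude: 334.8058, 100.4915.
Field (20°×10°, letters A–R): 334.8058/20 → 16 → Q, 100.4915/10 → 10 → K; chars QK.
Square (2°×1°, digits 0–9): 14.8058/2 → 7, 0.4915/1 → 0; chars 70.
Subsquare (5′×2.5′, letters a–x): 0.8058/0.0833333 → 9 → j, 0.4915/0.0416667 → 11 → l; chars jl.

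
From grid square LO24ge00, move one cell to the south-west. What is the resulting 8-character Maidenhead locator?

LO24fd99

Longitude extended square 0; −1 → -1, wraps to 9, carry into subsquare.
Longitude subsquare g = 6; −1 → 5 = f.
Latitude extended square 0; −1 → -1, wraps to 9, carry into subsquare.
Latitude subsquare e = 4; −1 → 3 = d.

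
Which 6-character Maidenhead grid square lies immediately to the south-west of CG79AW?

Longitude subsquare a = 0; −1 → -1, wraps to 23 = x, carry into square.
Longitude square 7; −1 → 6.
Latitude subsquare w = 22; −1 → 21 = v.

CG69xv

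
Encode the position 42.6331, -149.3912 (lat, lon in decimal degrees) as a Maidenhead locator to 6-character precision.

BN52hp

Add 180° to longitude and 90° to latitude: 30.6088, 132.6331.
Field (20°×10°, letters A–R): lon ⌊30.6088/20⌋ = 1 → B; lat ⌊132.6331/10⌋ = 13 → N.
Square (2°×1°, digits 0–9): lon ⌊10.6088/2⌋ = 5; lat ⌊2.6331/1⌋ = 2.
Subsquare (5′×2.5′, letters a–x): lon ⌊0.6088/0.0833333⌋ = 7 → h; lat ⌊0.6331/0.0416667⌋ = 15 → p.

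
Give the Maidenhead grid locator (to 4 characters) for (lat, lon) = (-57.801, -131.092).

CD42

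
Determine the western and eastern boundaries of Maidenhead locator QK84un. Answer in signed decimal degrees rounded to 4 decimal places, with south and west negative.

Field Q=16, K=10: +16·20° lon, +10·10° lat → SW at lon 140°, lat 10°.
Square 8, 4: +8·2° lon, +4·1° lat → SW at lon 156°, lat 14°.
Subsquare u=20, n=13: +20·0.0833333° lon, +13·0.0416667° lat → SW at lon 157.667°, lat 14.5417°.
Cell spans 0.0833333° lon × 0.0416667° lat.
west 157.6667, east 157.7500.

157.6667, 157.7500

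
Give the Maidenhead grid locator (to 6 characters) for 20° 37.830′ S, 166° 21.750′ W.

Offset from 180°W / 90°S: lon 13.6375°, lat 69.3695°.
Field: 13.6375/20 → 0 → A, 69.3695/10 → 6 → G; chars AG.
Square: 13.6375/2 → 6, 9.3695/1 → 9; chars 69.
Subsquare: 1.6375/0.0833333 → 19 → t, 0.3695/0.0416667 → 8 → i; chars ti.

AG69ti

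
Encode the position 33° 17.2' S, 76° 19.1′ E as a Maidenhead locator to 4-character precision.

MF86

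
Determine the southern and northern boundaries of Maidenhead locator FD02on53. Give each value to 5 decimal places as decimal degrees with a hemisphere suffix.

57.44583° S, 57.44167° S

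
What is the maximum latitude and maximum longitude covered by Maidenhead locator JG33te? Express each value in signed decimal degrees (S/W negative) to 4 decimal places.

-26.7917, 7.6667

Field J=9, G=6: +9·20° lon, +6·10° lat → SW at lon 0°, lat -30°.
Square 3, 3: +3·2° lon, +3·1° lat → SW at lon 6°, lat -27°.
Subsquare t=19, e=4: +19·0.0833333° lon, +4·0.0416667° lat → SW at lon 7.58333°, lat -26.8333°.
Cell spans 0.0833333° lon × 0.0416667° lat. NE corner is SW corner plus one full cell.
latitude -26.7917, longitude 7.6667.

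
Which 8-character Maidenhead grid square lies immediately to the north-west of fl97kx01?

Longitude extended square 0; −1 → -1, wraps to 9, carry into subsquare.
Longitude subsquare k = 10; −1 → 9 = j.
Latitude extended square 1; +1 → 2.

FL97jx92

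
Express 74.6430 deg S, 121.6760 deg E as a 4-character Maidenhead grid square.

PB05

Offset from 180°W / 90°S: lon 301.68°, lat 15.36°.
Field: 301.68/20 → 15 → P, 15.36/10 → 1 → B; chars PB.
Square: 1.68/2 → 0, 5.36/1 → 5; chars 05.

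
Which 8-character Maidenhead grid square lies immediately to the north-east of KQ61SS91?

KQ61ts02

Longitude extended square 9; +1 → 10, wraps to 0, carry into subsquare.
Longitude subsquare s = 18; +1 → 19 = t.
Latitude extended square 1; +1 → 2.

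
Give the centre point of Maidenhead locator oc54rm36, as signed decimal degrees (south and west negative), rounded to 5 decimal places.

Field O=14, C=2: +14·20° lon, +2·10° lat → SW at lon 100°, lat -70°.
Square 5, 4: +5·2° lon, +4·1° lat → SW at lon 110°, lat -66°.
Subsquare r=17, m=12: +17·0.0833333° lon, +12·0.0416667° lat → SW at lon 111.417°, lat -65.5°.
Extended square 3, 6: +3·0.00833333° lon, +6·0.00416667° lat → SW at lon 111.442°, lat -65.475°.
Cell spans 0.00833333° lon × 0.00416667° lat. Centre is SW corner plus half of each.
latitude -65.47292, longitude 111.44583.

-65.47292, 111.44583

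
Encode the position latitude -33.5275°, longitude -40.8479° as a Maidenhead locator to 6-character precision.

GF96nl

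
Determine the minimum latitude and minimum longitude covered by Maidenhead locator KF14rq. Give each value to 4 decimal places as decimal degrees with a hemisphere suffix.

35.3333° S, 23.4167° E

Field K=10, F=5: +10·20° lon, +5·10° lat → SW at lon 20°, lat -40°.
Square 1, 4: +1·2° lon, +4·1° lat → SW at lon 22°, lat -36°.
Subsquare r=17, q=16: +17·0.0833333° lon, +16·0.0416667° lat → SW at lon 23.4167°, lat -35.3333°.
latitude 35.3333° S, longitude 23.4167° E.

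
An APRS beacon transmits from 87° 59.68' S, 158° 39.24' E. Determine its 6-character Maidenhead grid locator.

QA92ha

Offset from 180°W / 90°S: lon 338.6540°, lat 2.0053°.
Field: lon ⌊338.6540/20⌋ = 16 → Q; lat ⌊2.0053/10⌋ = 0 → A.
Square: lon ⌊18.6540/2⌋ = 9; lat ⌊2.0053/1⌋ = 2.
Subsquare: lon ⌊0.6540/0.0833333⌋ = 7 → h; lat ⌊0.0053/0.0416667⌋ = 0 → a.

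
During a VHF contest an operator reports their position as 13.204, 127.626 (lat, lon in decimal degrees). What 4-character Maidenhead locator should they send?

PK33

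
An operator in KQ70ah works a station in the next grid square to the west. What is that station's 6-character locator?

KQ60xh

Longitude subsquare a = 0; −1 → -1, wraps to 23 = x, carry into square.
Longitude square 7; −1 → 6.
The latitude characters are unchanged.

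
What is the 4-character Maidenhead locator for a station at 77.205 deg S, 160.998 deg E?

Add 180° to longitude and 90° to latitude: 341.00, 12.80.
Field: lon ⌊341.00/20⌋ = 17 → R; lat ⌊12.80/10⌋ = 1 → B.
Square: lon ⌊1.00/2⌋ = 0; lat ⌊2.80/1⌋ = 2.

RB02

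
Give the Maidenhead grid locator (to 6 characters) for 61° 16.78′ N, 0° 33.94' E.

JP01gg

Shift to the Maidenhead origin (180°W, 90°S): lon 180.5657, lat 151.2797.
Field: 180.5657/20 → 9 → J, 151.2797/10 → 15 → P; chars JP.
Square: 0.5657/2 → 0, 1.2797/1 → 1; chars 01.
Subsquare: 0.5657/0.0833333 → 6 → g, 0.2797/0.0416667 → 6 → g; chars gg.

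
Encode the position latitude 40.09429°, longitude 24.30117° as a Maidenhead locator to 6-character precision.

KN20dc

Offset from 180°W / 90°S: lon 204.3012°, lat 130.0943°.
Field (20°×10°, letters A–R): 204.3012/20 → 10 → K, 130.0943/10 → 13 → N; chars KN.
Square (2°×1°, digits 0–9): 4.3012/2 → 2, 0.0943/1 → 0; chars 20.
Subsquare (5′×2.5′, letters a–x): 0.3012/0.0833333 → 3 → d, 0.0943/0.0416667 → 2 → c; chars dc.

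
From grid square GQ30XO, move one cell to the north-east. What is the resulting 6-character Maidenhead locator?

Longitude subsquare x = 23; +1 → 24, wraps to 0 = a, carry into square.
Longitude square 3; +1 → 4.
Latitude subsquare o = 14; +1 → 15 = p.

GQ40ap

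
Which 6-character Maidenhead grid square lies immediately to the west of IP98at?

IP88xt

Longitude subsquare a = 0; −1 → -1, wraps to 23 = x, carry into square.
Longitude square 9; −1 → 8.
The latitude characters are unchanged.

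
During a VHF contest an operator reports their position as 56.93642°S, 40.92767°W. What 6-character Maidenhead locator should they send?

GD93mb

Shift to the Maidenhead origin (180°W, 90°S): lon 139.0723, lat 33.0636.
Field: lon ⌊139.0723/20⌋ = 6 → G; lat ⌊33.0636/10⌋ = 3 → D.
Square: lon ⌊19.0723/2⌋ = 9; lat ⌊3.0636/1⌋ = 3.
Subsquare: lon ⌊1.0723/0.0833333⌋ = 12 → m; lat ⌊0.0636/0.0416667⌋ = 1 → b.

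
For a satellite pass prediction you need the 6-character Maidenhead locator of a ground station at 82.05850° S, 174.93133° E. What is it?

RA77lw

Shift to the Maidenhead origin (180°W, 90°S): lon 354.9313, lat 7.9415.
Field: lon ⌊354.9313/20⌋ = 17 → R; lat ⌊7.9415/10⌋ = 0 → A.
Square: lon ⌊14.9313/2⌋ = 7; lat ⌊7.9415/1⌋ = 7.
Subsquare: lon ⌊0.9313/0.0833333⌋ = 11 → l; lat ⌊0.9415/0.0416667⌋ = 22 → w.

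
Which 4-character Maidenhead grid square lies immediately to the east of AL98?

Longitude square 9; +1 → 10, wraps to 0, carry into field.
Longitude field A = 0; +1 → 1 = B.
The latitude characters are unchanged.

BL08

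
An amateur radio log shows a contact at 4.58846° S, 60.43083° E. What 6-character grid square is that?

Offset from 180°W / 90°S: lon 240.4308°, lat 85.4115°.
Field: lon ⌊240.4308/20⌋ = 12 → M; lat ⌊85.4115/10⌋ = 8 → I.
Square: lon ⌊0.4308/2⌋ = 0; lat ⌊5.4115/1⌋ = 5.
Subsquare: lon ⌊0.4308/0.0833333⌋ = 5 → f; lat ⌊0.4115/0.0416667⌋ = 9 → j.

MI05fj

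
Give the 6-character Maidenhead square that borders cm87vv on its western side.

CM87uv

Longitude subsquare v = 21; −1 → 20 = u.
The latitude characters are unchanged.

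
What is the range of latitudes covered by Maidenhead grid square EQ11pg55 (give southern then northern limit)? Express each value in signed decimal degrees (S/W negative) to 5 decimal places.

Field E=4, Q=16: +4·20° lon, +16·10° lat → SW at lon -100°, lat 70°.
Square 1, 1: +1·2° lon, +1·1° lat → SW at lon -98°, lat 71°.
Subsquare p=15, g=6: +15·0.0833333° lon, +6·0.0416667° lat → SW at lon -96.75°, lat 71.25°.
Extended square 5, 5: +5·0.00833333° lon, +5·0.00416667° lat → SW at lon -96.7083°, lat 71.2708°.
Cell spans 0.00833333° lon × 0.00416667° lat.
south 71.27083, north 71.27500.

71.27083, 71.27500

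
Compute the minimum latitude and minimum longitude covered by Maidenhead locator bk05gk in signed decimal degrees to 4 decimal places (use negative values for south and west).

15.4167, -159.5000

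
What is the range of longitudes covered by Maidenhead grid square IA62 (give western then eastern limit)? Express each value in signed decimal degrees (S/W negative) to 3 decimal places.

-8.000, -6.000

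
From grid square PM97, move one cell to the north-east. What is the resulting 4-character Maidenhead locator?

QM08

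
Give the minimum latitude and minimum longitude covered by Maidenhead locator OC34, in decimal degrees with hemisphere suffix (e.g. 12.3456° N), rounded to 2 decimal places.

Field O=14, C=2: +14·20° lon, +2·10° lat → SW at lon 100°, lat -70°.
Square 3, 4: +3·2° lon, +4·1° lat → SW at lon 106°, lat -66°.
latitude 66.00° S, longitude 106.00° E.

66.00° S, 106.00° E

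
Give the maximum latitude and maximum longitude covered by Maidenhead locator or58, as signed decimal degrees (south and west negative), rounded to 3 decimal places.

89.000, 112.000

Field O=14, R=17: +14·20° lon, +17·10° lat → SW at lon 100°, lat 80°.
Square 5, 8: +5·2° lon, +8·1° lat → SW at lon 110°, lat 88°.
Cell spans 2° lon × 1° lat. NE corner is SW corner plus one full cell.
latitude 89.000, longitude 112.000.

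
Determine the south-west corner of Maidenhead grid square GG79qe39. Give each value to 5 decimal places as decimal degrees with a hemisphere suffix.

20.79583° S, 44.64167° W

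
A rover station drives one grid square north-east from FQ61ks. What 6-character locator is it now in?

Longitude subsquare k = 10; +1 → 11 = l.
Latitude subsquare s = 18; +1 → 19 = t.

FQ61lt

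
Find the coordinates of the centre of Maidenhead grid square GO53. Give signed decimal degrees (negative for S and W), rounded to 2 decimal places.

Field G=6, O=14: +6·20° lon, +14·10° lat → SW at lon -60°, lat 50°.
Square 5, 3: +5·2° lon, +3·1° lat → SW at lon -50°, lat 53°.
Cell spans 2° lon × 1° lat. Centre is SW corner plus half of each.
latitude 53.50, longitude -49.00.

53.50, -49.00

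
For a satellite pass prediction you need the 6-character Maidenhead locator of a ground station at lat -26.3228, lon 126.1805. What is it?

Offset from 180°W / 90°S: lon 306.1805°, lat 63.6772°.
Field (20°×10°, letters A–R): 306.1805/20 → 15 → P, 63.6772/10 → 6 → G; chars PG.
Square (2°×1°, digits 0–9): 6.1805/2 → 3, 3.6772/1 → 3; chars 33.
Subsquare (5′×2.5′, letters a–x): 0.1805/0.0833333 → 2 → c, 0.6772/0.0416667 → 16 → q; chars cq.

PG33cq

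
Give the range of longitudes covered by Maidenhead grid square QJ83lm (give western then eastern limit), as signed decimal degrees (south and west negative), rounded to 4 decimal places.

156.9167, 157.0000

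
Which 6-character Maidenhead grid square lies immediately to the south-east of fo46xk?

FO56aj

Longitude subsquare x = 23; +1 → 24, wraps to 0 = a, carry into square.
Longitude square 4; +1 → 5.
Latitude subsquare k = 10; −1 → 9 = j.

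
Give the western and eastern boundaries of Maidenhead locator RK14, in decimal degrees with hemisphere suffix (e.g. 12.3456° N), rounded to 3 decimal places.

Field R=17, K=10: +17·20° lon, +10·10° lat → SW at lon 160°, lat 10°.
Square 1, 4: +1·2° lon, +4·1° lat → SW at lon 162°, lat 14°.
Cell spans 2° lon × 1° lat.
west 162.000° E, east 164.000° E.

162.000° E, 164.000° E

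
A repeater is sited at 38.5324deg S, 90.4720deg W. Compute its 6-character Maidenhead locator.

EF41sl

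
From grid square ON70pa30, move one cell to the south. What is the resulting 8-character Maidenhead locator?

Latitude extended square 0; −1 → -1, wraps to 9, carry into subsquare.
Latitude subsquare a = 0; −1 → -1, wraps to 23 = x, carry into square.
Latitude square 0; −1 → -1, wraps to 9, carry into field.
Latitude field N = 13; −1 → 12 = M.
The longitude characters are unchanged.

OM79px39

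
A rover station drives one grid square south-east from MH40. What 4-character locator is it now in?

Longitude square 4; +1 → 5.
Latitude square 0; −1 → -1, wraps to 9, carry into field.
Latitude field H = 7; −1 → 6 = G.

MG59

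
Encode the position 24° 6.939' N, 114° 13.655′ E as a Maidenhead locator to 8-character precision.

Offset from 180°W / 90°S: lon 294.22758°, lat 114.11565°.
Field: lon ⌊294.22758/20⌋ = 14 → O; lat ⌊114.11565/10⌋ = 11 → L.
Square: lon ⌊14.22758/2⌋ = 7; lat ⌊4.11565/1⌋ = 4.
Subsquare: lon ⌊0.22758/0.0833333⌋ = 2 → c; lat ⌊0.11565/0.0416667⌋ = 2 → c.
Extended square: lon ⌊0.06092/0.00833333⌋ = 7; lat ⌊0.03232/0.00416667⌋ = 7.

OL74cc77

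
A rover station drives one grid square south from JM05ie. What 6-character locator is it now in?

JM05id

Latitude subsquare e = 4; −1 → 3 = d.
The longitude characters are unchanged.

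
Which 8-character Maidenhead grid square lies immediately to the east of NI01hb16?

NI01hb26

Longitude extended square 1; +1 → 2.
The latitude characters are unchanged.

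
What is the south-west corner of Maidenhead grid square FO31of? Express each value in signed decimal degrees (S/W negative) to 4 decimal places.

51.2083, -72.8333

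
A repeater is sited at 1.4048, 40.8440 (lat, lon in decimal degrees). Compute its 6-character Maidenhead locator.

LJ01kj

Shift to the Maidenhead origin (180°W, 90°S): lon 220.8440, lat 91.4048.
Field (20°×10°, letters A–R): lon ⌊220.8440/20⌋ = 11 → L; lat ⌊91.4048/10⌋ = 9 → J.
Square (2°×1°, digits 0–9): lon ⌊0.8440/2⌋ = 0; lat ⌊1.4048/1⌋ = 1.
Subsquare (5′×2.5′, letters a–x): lon ⌊0.8440/0.0833333⌋ = 10 → k; lat ⌊0.4048/0.0416667⌋ = 9 → j.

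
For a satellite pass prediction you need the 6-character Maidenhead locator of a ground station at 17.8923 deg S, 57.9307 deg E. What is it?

LH82xc

Shift to the Maidenhead origin (180°W, 90°S): lon 237.9307, lat 72.1077.
Field (20°×10°, letters A–R): 237.9307/20 → 11 → L, 72.1077/10 → 7 → H; chars LH.
Square (2°×1°, digits 0–9): 17.9307/2 → 8, 2.1077/1 → 2; chars 82.
Subsquare (5′×2.5′, letters a–x): 1.9307/0.0833333 → 23 → x, 0.1077/0.0416667 → 2 → c; chars xc.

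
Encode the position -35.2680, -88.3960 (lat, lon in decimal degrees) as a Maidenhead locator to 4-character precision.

Offset from 180°W / 90°S: lon 91.60°, lat 54.73°.
Field: 91.60/20 → 4 → E, 54.73/10 → 5 → F; chars EF.
Square: 11.60/2 → 5, 4.73/1 → 4; chars 54.

EF54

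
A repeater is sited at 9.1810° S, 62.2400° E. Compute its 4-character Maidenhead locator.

Add 180° to longitude and 90° to latitude: 242.24, 80.82.
Field: 242.24/20 → 12 → M, 80.82/10 → 8 → I; chars MI.
Square: 2.24/2 → 1, 0.82/1 → 0; chars 10.

MI10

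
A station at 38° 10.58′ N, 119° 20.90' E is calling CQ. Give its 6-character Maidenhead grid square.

OM98qe

Offset from 180°W / 90°S: lon 299.3483°, lat 128.1763°.
Field: lon ⌊299.3483/20⌋ = 14 → O; lat ⌊128.1763/10⌋ = 12 → M.
Square: lon ⌊19.3483/2⌋ = 9; lat ⌊8.1763/1⌋ = 8.
Subsquare: lon ⌊1.3483/0.0833333⌋ = 16 → q; lat ⌊0.1763/0.0416667⌋ = 4 → e.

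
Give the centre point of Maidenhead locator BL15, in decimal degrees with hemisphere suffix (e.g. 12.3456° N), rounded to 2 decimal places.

25.50° N, 157.00° W

Field B=1, L=11: +1·20° lon, +11·10° lat → SW at lon -160°, lat 20°.
Square 1, 5: +1·2° lon, +5·1° lat → SW at lon -158°, lat 25°.
Cell spans 2° lon × 1° lat. Centre is SW corner plus half of each.
latitude 25.50° N, longitude 157.00° W.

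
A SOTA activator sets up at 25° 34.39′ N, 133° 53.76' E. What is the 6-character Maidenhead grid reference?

Add 180° to longitude and 90° to latitude: 313.8960, 115.5732.
Field: lon ⌊313.8960/20⌋ = 15 → P; lat ⌊115.5732/10⌋ = 11 → L.
Square: lon ⌊13.8960/2⌋ = 6; lat ⌊5.5732/1⌋ = 5.
Subsquare: lon ⌊1.8960/0.0833333⌋ = 22 → w; lat ⌊0.5732/0.0416667⌋ = 13 → n.

PL65wn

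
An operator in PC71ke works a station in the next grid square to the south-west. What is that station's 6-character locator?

PC71jd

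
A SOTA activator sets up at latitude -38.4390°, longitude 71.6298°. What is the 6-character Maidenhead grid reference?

MF51tn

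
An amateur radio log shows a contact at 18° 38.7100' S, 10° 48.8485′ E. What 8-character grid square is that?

JH51ji75

Shift to the Maidenhead origin (180°W, 90°S): lon 190.81414, lat 71.35483.
Field (20°×10°, letters A–R): lon ⌊190.81414/20⌋ = 9 → J; lat ⌊71.35483/10⌋ = 7 → H.
Square (2°×1°, digits 0–9): lon ⌊10.81414/2⌋ = 5; lat ⌊1.35483/1⌋ = 1.
Subsquare (5′×2.5′, letters a–x): lon ⌊0.81414/0.0833333⌋ = 9 → j; lat ⌊0.35483/0.0416667⌋ = 8 → i.
Extended square (30″×15″, digits 0–9): lon ⌊0.06414/0.00833333⌋ = 7; lat ⌊0.02150/0.00416667⌋ = 5.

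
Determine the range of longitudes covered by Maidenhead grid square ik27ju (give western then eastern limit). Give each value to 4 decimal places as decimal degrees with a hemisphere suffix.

Field I=8, K=10: +8·20° lon, +10·10° lat → SW at lon -20°, lat 10°.
Square 2, 7: +2·2° lon, +7·1° lat → SW at lon -16°, lat 17°.
Subsquare j=9, u=20: +9·0.0833333° lon, +20·0.0416667° lat → SW at lon -15.25°, lat 17.8333°.
Cell spans 0.0833333° lon × 0.0416667° lat.
west 15.2500° W, east 15.1667° W.

15.2500° W, 15.1667° W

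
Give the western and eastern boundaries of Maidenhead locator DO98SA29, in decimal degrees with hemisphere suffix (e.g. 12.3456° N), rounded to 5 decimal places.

100.48333° W, 100.47500° W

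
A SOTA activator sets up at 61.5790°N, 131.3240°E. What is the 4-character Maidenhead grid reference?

Offset from 180°W / 90°S: lon 311.32°, lat 151.58°.
Field (20°×10°, letters A–R): 311.32/20 → 15 → P, 151.58/10 → 15 → P; chars PP.
Square (2°×1°, digits 0–9): 11.32/2 → 5, 1.58/1 → 1; chars 51.

PP51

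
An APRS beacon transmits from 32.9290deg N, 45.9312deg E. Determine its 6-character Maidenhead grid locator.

LM22xw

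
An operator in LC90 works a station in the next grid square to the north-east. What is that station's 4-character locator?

Longitude square 9; +1 → 10, wraps to 0, carry into field.
Longitude field L = 11; +1 → 12 = M.
Latitude square 0; +1 → 1.

MC01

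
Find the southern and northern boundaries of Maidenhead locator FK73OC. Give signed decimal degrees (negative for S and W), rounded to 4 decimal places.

13.0833, 13.1250

Field F=5, K=10: +5·20° lon, +10·10° lat → SW at lon -80°, lat 10°.
Square 7, 3: +7·2° lon, +3·1° lat → SW at lon -66°, lat 13°.
Subsquare o=14, c=2: +14·0.0833333° lon, +2·0.0416667° lat → SW at lon -64.8333°, lat 13.0833°.
Cell spans 0.0833333° lon × 0.0416667° lat.
south 13.0833, north 13.1250.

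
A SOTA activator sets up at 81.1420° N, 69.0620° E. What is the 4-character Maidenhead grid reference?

MR41

Add 180° to longitude and 90° to latitude: 249.06, 171.14.
Field (20°×10°, letters A–R): 249.06/20 → 12 → M, 171.14/10 → 17 → R; chars MR.
Square (2°×1°, digits 0–9): 9.06/2 → 4, 1.14/1 → 1; chars 41.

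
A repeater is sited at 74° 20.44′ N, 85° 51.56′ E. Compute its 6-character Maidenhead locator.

NQ24wi

Offset from 180°W / 90°S: lon 265.8593°, lat 164.3407°.
Field: lon ⌊265.8593/20⌋ = 13 → N; lat ⌊164.3407/10⌋ = 16 → Q.
Square: lon ⌊5.8593/2⌋ = 2; lat ⌊4.3407/1⌋ = 4.
Subsquare: lon ⌊1.8593/0.0833333⌋ = 22 → w; lat ⌊0.3407/0.0416667⌋ = 8 → i.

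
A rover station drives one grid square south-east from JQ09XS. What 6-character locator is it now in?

JQ19ar

Longitude subsquare x = 23; +1 → 24, wraps to 0 = a, carry into square.
Longitude square 0; +1 → 1.
Latitude subsquare s = 18; −1 → 17 = r.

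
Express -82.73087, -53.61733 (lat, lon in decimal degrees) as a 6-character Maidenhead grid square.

Shift to the Maidenhead origin (180°W, 90°S): lon 126.3827, lat 7.2691.
Field: lon ⌊126.3827/20⌋ = 6 → G; lat ⌊7.2691/10⌋ = 0 → A.
Square: lon ⌊6.3827/2⌋ = 3; lat ⌊7.2691/1⌋ = 7.
Subsquare: lon ⌊0.3827/0.0833333⌋ = 4 → e; lat ⌊0.2691/0.0416667⌋ = 6 → g.

GA37eg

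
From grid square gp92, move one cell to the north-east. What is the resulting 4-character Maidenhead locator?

HP03

Longitude square 9; +1 → 10, wraps to 0, carry into field.
Longitude field G = 6; +1 → 7 = H.
Latitude square 2; +1 → 3.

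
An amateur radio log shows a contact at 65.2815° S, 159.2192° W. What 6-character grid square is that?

BC04jr

Add 180° to longitude and 90° to latitude: 20.7808, 24.7185.
Field: lon ⌊20.7808/20⌋ = 1 → B; lat ⌊24.7185/10⌋ = 2 → C.
Square: lon ⌊0.7808/2⌋ = 0; lat ⌊4.7185/1⌋ = 4.
Subsquare: lon ⌊0.7808/0.0833333⌋ = 9 → j; lat ⌊0.7185/0.0416667⌋ = 17 → r.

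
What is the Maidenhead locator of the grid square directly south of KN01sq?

Latitude subsquare q = 16; −1 → 15 = p.
The longitude characters are unchanged.

KN01sp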